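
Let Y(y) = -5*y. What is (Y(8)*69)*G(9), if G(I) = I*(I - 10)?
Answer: 24840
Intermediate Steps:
G(I) = I*(-10 + I)
(Y(8)*69)*G(9) = (-5*8*69)*(9*(-10 + 9)) = (-40*69)*(9*(-1)) = -2760*(-9) = 24840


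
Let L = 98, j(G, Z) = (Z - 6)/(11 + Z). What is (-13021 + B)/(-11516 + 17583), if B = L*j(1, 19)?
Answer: -194678/91005 ≈ -2.1392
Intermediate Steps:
j(G, Z) = (-6 + Z)/(11 + Z)
B = 637/15 (B = 98*((-6 + 19)/(11 + 19)) = 98*(13/30) = 637/15 ≈ 42.467)
(-13021 + B)/(-11516 + 17583) = (-13021 + 637/15)/(-11516 + 17583) = -194678/15/6067 = -194678/15*1/6067 = -194678/91005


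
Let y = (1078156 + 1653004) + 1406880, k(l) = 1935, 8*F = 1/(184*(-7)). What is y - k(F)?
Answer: 4136105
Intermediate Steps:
F = -1/10304 (F = 1/(8*((184*(-7)))) = (1/8)/(-1288) = (1/8)*(-1/1288) = -1/10304 ≈ -9.7050e-5)
y = 4138040 (y = 2731160 + 1406880 = 4138040)
y - k(F) = 4138040 - 1*1935 = 4138040 - 1935 = 4136105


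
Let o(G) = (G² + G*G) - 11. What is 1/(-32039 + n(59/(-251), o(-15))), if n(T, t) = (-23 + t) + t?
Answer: -1/31184 ≈ -3.2068e-5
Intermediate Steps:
o(G) = -11 + 2*G² (o(G) = (G² + G²) - 11 = 2*G² - 11 = -11 + 2*G²)
n(T, t) = -23 + 2*t
1/(-32039 + n(59/(-251), o(-15))) = 1/(-32039 + (-23 + 2*(-11 + 2*(-15)²))) = 1/(-32039 + (-23 + 2*(-11 + 2*225))) = 1/(-32039 + (-23 + 2*(-11 + 450))) = 1/(-32039 + (-23 + 2*439)) = 1/(-32039 + (-23 + 878)) = 1/(-32039 + 855) = 1/(-31184) = -1/31184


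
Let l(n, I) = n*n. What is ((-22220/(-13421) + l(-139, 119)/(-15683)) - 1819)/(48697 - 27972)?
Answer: -382776757598/4362229978675 ≈ -0.087748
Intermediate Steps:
l(n, I) = n²
((-22220/(-13421) + l(-139, 119)/(-15683)) - 1819)/(48697 - 27972) = ((-22220/(-13421) + (-139)²/(-15683)) - 1819)/(48697 - 27972) = ((-22220*(-1/13421) + 19321*(-1/15683)) - 1819)/20725 = ((22220/13421 - 19321/15683) - 1819)*(1/20725) = (89169119/210481543 - 1819)*(1/20725) = -382776757598/210481543*1/20725 = -382776757598/4362229978675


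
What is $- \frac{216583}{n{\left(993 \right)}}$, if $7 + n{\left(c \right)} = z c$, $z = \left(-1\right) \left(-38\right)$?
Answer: $- \frac{216583}{37727} \approx -5.7408$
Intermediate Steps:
$z = 38$
$n{\left(c \right)} = -7 + 38 c$
$- \frac{216583}{n{\left(993 \right)}} = - \frac{216583}{-7 + 38 \cdot 993} = - \frac{216583}{-7 + 37734} = - \frac{216583}{37727}$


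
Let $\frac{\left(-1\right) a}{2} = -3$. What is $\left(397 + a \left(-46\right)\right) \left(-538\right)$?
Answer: $-65098$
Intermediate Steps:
$a = 6$ ($a = \left(-2\right) \left(-3\right) = 6$)
$\left(397 + a \left(-46\right)\right) \left(-538\right) = \left(397 + 6 \left(-46\right)\right) \left(-538\right) = \left(397 - 276\right) \left(-538\right) = 121 \left(-538\right) = -65098$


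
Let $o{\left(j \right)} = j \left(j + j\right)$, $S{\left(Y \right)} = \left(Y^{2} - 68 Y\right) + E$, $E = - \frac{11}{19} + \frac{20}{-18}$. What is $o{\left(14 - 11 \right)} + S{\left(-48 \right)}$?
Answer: $\frac{954917}{171} \approx 5584.3$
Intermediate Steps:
$E = - \frac{289}{171}$ ($E = \left(-11\right) \frac{1}{19} + 20 \left(- \frac{1}{18}\right) = - \frac{11}{19} - \frac{10}{9} = - \frac{289}{171} \approx -1.6901$)
$S{\left(Y \right)} = - \frac{289}{171} + Y^{2} - 68 Y$ ($S{\left(Y \right)} = \left(Y^{2} - 68 Y\right) - \frac{289}{171} = - \frac{289}{171} + Y^{2} - 68 Y$)
$o{\left(j \right)} = 2 j^{2}$ ($o{\left(j \right)} = j 2 j = 2 j^{2}$)
$o{\left(14 - 11 \right)} + S{\left(-48 \right)} = 2 \left(14 - 11\right)^{2} - \left(- \frac{557855}{171} - 2304\right) = 2 \cdot 3^{2} + \left(- \frac{289}{171} + 2304 + 3264\right) = 2 \cdot 9 + \frac{951839}{171} = 18 + \frac{951839}{171} = \frac{954917}{171}$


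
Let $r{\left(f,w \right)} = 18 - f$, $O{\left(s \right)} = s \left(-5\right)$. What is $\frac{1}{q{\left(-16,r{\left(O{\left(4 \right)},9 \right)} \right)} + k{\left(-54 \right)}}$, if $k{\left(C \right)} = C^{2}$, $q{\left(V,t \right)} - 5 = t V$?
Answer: $\frac{1}{2313} \approx 0.00043234$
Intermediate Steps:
$O{\left(s \right)} = - 5 s$
$q{\left(V,t \right)} = 5 + V t$ ($q{\left(V,t \right)} = 5 + t V = 5 + V t$)
$\frac{1}{q{\left(-16,r{\left(O{\left(4 \right)},9 \right)} \right)} + k{\left(-54 \right)}} = \frac{1}{\left(5 - 16 \left(18 - \left(-5\right) 4\right)\right) + \left(-54\right)^{2}} = \frac{1}{\left(5 - 16 \left(18 - -20\right)\right) + 2916} = \frac{1}{\left(5 - 16 \left(18 + 20\right)\right) + 2916} = \frac{1}{\left(5 - 608\right) + 2916} = \frac{1}{-603 + 2916} = \frac{1}{2313}$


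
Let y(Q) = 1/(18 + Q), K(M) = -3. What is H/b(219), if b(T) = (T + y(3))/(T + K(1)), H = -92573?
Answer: -52488891/575 ≈ -91285.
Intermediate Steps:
b(T) = (1/21 + T)/(-3 + T) (b(T) = (T + 1/(18 + 3))/(T - 3) = (T + 1/21)/(-3 + T) = (1/21 + T)/(-3 + T))
H/b(219) = -92573*(-3 + 219)/(1/21 + 219) = -92573/((4600/21)/216) = -92573/((1/216)*(4600/21)) = -92573/575/567 = -92573*567/575 = -52488891/575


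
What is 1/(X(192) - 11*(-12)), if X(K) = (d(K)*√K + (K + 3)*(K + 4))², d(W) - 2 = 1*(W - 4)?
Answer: 40769437/58712305321570884 - 2420600*√3/44034228991178163 ≈ 5.9918e-10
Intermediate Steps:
d(W) = -2 + W (d(W) = 2 + 1*(W - 4) = 2 + 1*(-4 + W) = 2 + (-4 + W) = -2 + W)
X(K) = (√K*(-2 + K) + (3 + K)*(4 + K))² (X(K) = ((-2 + K)*√K + (K + 3)*(K + 4))² = (√K*(-2 + K) + (3 + K)*(4 + K))²)
1/(X(192) - 11*(-12)) = 1/((12 + 192² + 7*192 + √192*(-2 + 192))² - 11*(-12)) = 1/((12 + 36864 + 1344 + (8*√3)*190)² + 132) = 1/((12 + 36864 + 1344 + 1520*√3)² + 132) = 1/((38220 + 1520*√3)² + 132) = 1/(132 + (38220 + 1520*√3)²)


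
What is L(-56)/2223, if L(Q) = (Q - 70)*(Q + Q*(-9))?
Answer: -6272/247 ≈ -25.393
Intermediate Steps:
L(Q) = -8*Q*(-70 + Q) (L(Q) = (-70 + Q)*(Q - 9*Q) = (-70 + Q)*(-8*Q) = -8*Q*(-70 + Q))
L(-56)/2223 = (8*(-56)*(70 - 1*(-56)))/2223 = (8*(-56)*(70 + 56))*(1/2223) = (8*(-56)*126)*(1/2223) = -56448*1/2223 = -6272/247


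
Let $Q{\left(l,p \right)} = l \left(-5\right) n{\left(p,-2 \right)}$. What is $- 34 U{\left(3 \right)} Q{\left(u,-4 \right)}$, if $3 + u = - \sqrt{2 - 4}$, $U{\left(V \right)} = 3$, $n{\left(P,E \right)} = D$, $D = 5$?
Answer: $-7650 - 2550 i \sqrt{2} \approx -7650.0 - 3606.2 i$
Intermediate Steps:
$n{\left(P,E \right)} = 5$
$u = -3 - i \sqrt{2}$ ($u = -3 - \sqrt{2 - 4} = -3 - \sqrt{-2} = -3 - i \sqrt{2} \approx -3.0 - 1.4142 i$)
$Q{\left(l,p \right)} = - 25 l$ ($Q{\left(l,p \right)} = l \left(-5\right) 5 = - 5 l 5 = - 25 l$)
$- 34 U{\left(3 \right)} Q{\left(u,-4 \right)} = \left(-34\right) 3 \left(- 25 \left(-3 - i \sqrt{2}\right)\right) = - 102 \left(75 + 25 i \sqrt{2}\right) = -7650 - 2550 i \sqrt{2}$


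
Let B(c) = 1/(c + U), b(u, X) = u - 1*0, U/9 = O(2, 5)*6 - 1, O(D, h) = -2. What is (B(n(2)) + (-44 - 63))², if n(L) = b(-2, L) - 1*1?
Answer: 164891281/14400 ≈ 11451.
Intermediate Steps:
U = -117 (U = 9*(-2*6 - 1) = 9*(-12 - 1) = 9*(-13) = -117)
b(u, X) = u (b(u, X) = u + 0 = u)
n(L) = -3 (n(L) = -2 - 1*1 = -2 - 1 = -3)
B(c) = 1/(-117 + c) (B(c) = 1/(c - 117) = 1/(-117 + c))
(B(n(2)) + (-44 - 63))² = (1/(-117 - 3) + (-44 - 63))² = (1/(-120) - 107)² = (-1/120 - 107)² = (-12841/120)² = 164891281/14400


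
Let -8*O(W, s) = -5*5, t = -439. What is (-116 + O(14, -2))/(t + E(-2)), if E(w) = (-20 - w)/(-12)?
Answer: 129/500 ≈ 0.25800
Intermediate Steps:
O(W, s) = 25/8 (O(W, s) = -(-5)*5/8 = -1/8*(-25) = 25/8)
E(w) = 5/3 + w/12 (E(w) = (-20 - w)*(-1/12) = 5/3 + w/12)
(-116 + O(14, -2))/(t + E(-2)) = (-116 + 25/8)/(-439 + (5/3 + (1/12)*(-2))) = -903/(8*(-439 + (5/3 - 1/6))) = -903/(8*(-439 + 3/2)) = -903/(8*(-875/2)) = -903/8*(-2/875) = 129/500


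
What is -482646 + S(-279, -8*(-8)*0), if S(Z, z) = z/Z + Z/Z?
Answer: -482645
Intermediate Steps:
S(Z, z) = 1 + z/Z (S(Z, z) = z/Z + 1 = 1 + z/Z)
-482646 + S(-279, -8*(-8)*0) = -482646 + (-279 - 8*(-8)*0)/(-279) = -482646 - (-279 + 64*0)/279 = -482646 - (-279 + 0)/279 = -482646 - 1/279*(-279) = -482646 + 1 = -482645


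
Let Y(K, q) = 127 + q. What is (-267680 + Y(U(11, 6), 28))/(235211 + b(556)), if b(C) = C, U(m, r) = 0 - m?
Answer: -89175/78589 ≈ -1.1347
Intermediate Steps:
U(m, r) = -m
(-267680 + Y(U(11, 6), 28))/(235211 + b(556)) = (-267680 + (127 + 28))/(235211 + 556) = (-267680 + 155)/235767 = -267525*1/235767 = -89175/78589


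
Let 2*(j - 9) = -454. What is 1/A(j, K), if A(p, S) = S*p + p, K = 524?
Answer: -1/114450 ≈ -8.7374e-6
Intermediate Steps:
j = -218 (j = 9 + (½)*(-454) = 9 - 227 = -218)
A(p, S) = p + S*p
1/A(j, K) = 1/(-218*(1 + 524)) = 1/(-218*525) = 1/(-114450) = -1/114450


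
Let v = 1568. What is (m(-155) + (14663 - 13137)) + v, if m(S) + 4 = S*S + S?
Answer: 26960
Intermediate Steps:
m(S) = -4 + S + S² (m(S) = -4 + (S*S + S) = -4 + (S² + S) = -4 + (S + S²) = -4 + S + S²)
(m(-155) + (14663 - 13137)) + v = ((-4 - 155 + (-155)²) + (14663 - 13137)) + 1568 = ((-4 - 155 + 24025) + 1526) + 1568 = (23866 + 1526) + 1568 = 25392 + 1568 = 26960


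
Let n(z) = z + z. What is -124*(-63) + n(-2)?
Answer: 7808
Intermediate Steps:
n(z) = 2*z
-124*(-63) + n(-2) = -124*(-63) + 2*(-2) = 7812 - 4 = 7808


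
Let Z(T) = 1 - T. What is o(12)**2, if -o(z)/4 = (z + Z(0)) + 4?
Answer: 4624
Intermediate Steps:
o(z) = -20 - 4*z (o(z) = -4*((z + (1 - 1*0)) + 4) = -4*((z + (1 + 0)) + 4) = -4*((z + 1) + 4) = -4*((1 + z) + 4) = -4*(5 + z) = -20 - 4*z)
o(12)**2 = (-20 - 4*12)**2 = (-20 - 48)**2 = (-68)**2 = 4624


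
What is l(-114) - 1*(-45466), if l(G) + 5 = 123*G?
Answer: 31439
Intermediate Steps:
l(G) = -5 + 123*G
l(-114) - 1*(-45466) = (-5 + 123*(-114)) - 1*(-45466) = (-5 - 14022) + 45466 = -14027 + 45466 = 31439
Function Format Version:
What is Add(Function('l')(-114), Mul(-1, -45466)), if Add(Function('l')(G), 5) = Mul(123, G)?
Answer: 31439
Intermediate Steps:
Function('l')(G) = Add(-5, Mul(123, G))
Add(Function('l')(-114), Mul(-1, -45466)) = Add(Add(-5, Mul(123, -114)), Mul(-1, -45466)) = Add(Add(-5, -14022), 45466) = Add(-14027, 45466) = 31439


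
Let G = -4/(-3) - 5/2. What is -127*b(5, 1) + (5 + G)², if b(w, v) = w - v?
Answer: -17759/36 ≈ -493.31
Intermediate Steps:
G = -7/6 (G = -4*(-⅓) - 5*½ = 4/3 - 5/2 = -7/6 ≈ -1.1667)
-127*b(5, 1) + (5 + G)² = -127*(5 - 1*1) + (5 - 7/6)² = -127*(5 - 1) + (23/6)² = -127*4 + 529/36 = -508 + 529/36 = -17759/36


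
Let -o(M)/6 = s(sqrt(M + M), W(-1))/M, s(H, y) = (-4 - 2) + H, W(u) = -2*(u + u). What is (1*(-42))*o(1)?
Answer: -1512 + 252*sqrt(2) ≈ -1155.6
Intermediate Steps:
W(u) = -4*u
s(H, y) = -6 + H
o(M) = -6*(-6 + sqrt(2)*sqrt(M))/M (o(M) = -6*(-6 + sqrt(M + M))/M = -6*(-6 + sqrt(2*M))/M = -6*(-6 + sqrt(2)*sqrt(M))/M)
(1*(-42))*o(1) = (1*(-42))*(6*(6 - sqrt(2)*sqrt(1))/1) = -252*(6 - 1*sqrt(2)*1) = -252*(6 - sqrt(2)) = -42*(36 - 6*sqrt(2)) = -1512 + 252*sqrt(2)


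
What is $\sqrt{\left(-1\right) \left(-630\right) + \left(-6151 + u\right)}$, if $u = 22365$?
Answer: $2 \sqrt{4211} \approx 129.78$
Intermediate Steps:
$\sqrt{\left(-1\right) \left(-630\right) + \left(-6151 + u\right)} = \sqrt{\left(-1\right) \left(-630\right) + \left(-6151 + 22365\right)} = \sqrt{630 + 16214} = \sqrt{16844} = 2 \sqrt{4211}$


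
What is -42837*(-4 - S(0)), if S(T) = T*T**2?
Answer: 171348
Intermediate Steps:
S(T) = T**3
-42837*(-4 - S(0)) = -42837*(-4 - 1*0**3) = -42837*(-4 - 1*0) = -42837*(-4 + 0) = -42837*(-4) = 171348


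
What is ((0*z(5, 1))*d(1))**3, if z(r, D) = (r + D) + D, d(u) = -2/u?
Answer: 0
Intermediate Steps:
z(r, D) = r + 2*D (z(r, D) = (D + r) + D = r + 2*D)
((0*z(5, 1))*d(1))**3 = ((0*(5 + 2*1))*(-2/1))**3 = ((0*(5 + 2))*(-2*1))**3 = ((0*7)*(-2))**3 = (0*(-2))**3 = 0**3 = 0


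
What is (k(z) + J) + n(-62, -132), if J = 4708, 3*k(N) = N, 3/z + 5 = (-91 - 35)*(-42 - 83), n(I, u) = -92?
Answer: 72678921/15745 ≈ 4616.0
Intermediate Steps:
z = 3/15745 (z = 3/(-5 + (-91 - 35)*(-42 - 83)) = 3/(-5 - 126*(-125)) = 3/(-5 + 15750) = 3/15745 ≈ 0.00019054)
k(N) = N/3
(k(z) + J) + n(-62, -132) = ((⅓)*(3/15745) + 4708) - 92 = (1/15745 + 4708) - 92 = 74127461/15745 - 92 = 72678921/15745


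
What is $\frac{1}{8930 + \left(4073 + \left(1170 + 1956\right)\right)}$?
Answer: $\frac{1}{16129} \approx 6.2 \cdot 10^{-5}$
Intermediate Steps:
$\frac{1}{8930 + \left(4073 + \left(1170 + 1956\right)\right)} = \frac{1}{8930 + \left(4073 + 3126\right)} = \frac{1}{8930 + 7199} = \frac{1}{16129}$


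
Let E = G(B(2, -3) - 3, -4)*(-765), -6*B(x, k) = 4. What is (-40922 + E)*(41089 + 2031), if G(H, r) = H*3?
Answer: -1401701840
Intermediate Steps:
B(x, k) = -⅔ (B(x, k) = -⅙*4 = -⅔)
G(H, r) = 3*H
E = 8415 (E = (3*(-⅔ - 3))*(-765) = (3*(-11/3))*(-765) = -11*(-765) = 8415)
(-40922 + E)*(41089 + 2031) = (-40922 + 8415)*(41089 + 2031) = -32507*43120 = -1401701840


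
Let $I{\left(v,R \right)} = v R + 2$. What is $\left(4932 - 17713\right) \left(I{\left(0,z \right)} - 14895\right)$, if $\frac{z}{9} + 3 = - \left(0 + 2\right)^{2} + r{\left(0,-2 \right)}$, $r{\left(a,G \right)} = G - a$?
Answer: $190347433$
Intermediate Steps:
$z = -81$ ($z = -27 + 9 \left(- \left(0 + 2\right)^{2} - 2\right) = -27 + 9 \left(- 2^{2} + \left(-2 + 0\right)\right) = -27 + 9 \left(\left(-1\right) 4 - 2\right) = -27 + 9 \left(-4 - 2\right) = -27 + 9 \left(-6\right) = -27 - 54 = -81$)
$I{\left(v,R \right)} = 2 + R v$ ($I{\left(v,R \right)} = R v + 2 = 2 + R v$)
$\left(4932 - 17713\right) \left(I{\left(0,z \right)} - 14895\right) = \left(4932 - 17713\right) \left(\left(2 - 0\right) - 14895\right) = - 12781 \left(\left(2 + 0\right) - 14895\right) = - 12781 \left(2 - 14895\right) = \left(-12781\right) \left(-14893\right) = 190347433$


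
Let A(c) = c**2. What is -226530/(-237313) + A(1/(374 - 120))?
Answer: 14615046793/15310485508 ≈ 0.95458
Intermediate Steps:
-226530/(-237313) + A(1/(374 - 120)) = -226530/(-237313) + (1/(374 - 120))**2 = -226530*(-1/237313) + (1/254)**2 = 226530/237313 + (1/254)**2 = 226530/237313 + 1/64516 = 14615046793/15310485508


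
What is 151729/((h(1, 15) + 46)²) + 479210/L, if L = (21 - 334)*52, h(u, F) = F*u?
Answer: 343200397/30281498 ≈ 11.334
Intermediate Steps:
L = -16276 (L = -313*52 = -16276)
151729/((h(1, 15) + 46)²) + 479210/L = 151729/((15*1 + 46)²) + 479210/(-16276) = 151729/((15 + 46)²) + 479210*(-1/16276) = 151729/(61²) - 239605/8138 = 151729/3721 - 239605/8138 = 343200397/30281498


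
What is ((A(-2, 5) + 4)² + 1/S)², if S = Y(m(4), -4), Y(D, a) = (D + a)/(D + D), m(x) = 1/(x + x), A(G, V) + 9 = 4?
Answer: 841/961 ≈ 0.87513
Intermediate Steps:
A(G, V) = -5 (A(G, V) = -9 + 4 = -5)
m(x) = 1/(2*x)
Y(D, a) = (D + a)/(2*D) (Y(D, a) = (D + a)/((2*D)) = (D + a)*(1/(2*D)) = (D + a)/(2*D))
S = -31/2 (S = ((½)/4 - 4)/(2*(((½)/4))) = ((½)*(¼) - 4)/(2*(((½)*(¼)))) = (⅛ - 4)/(2*(⅛)) = (½)*8*(-31/8) = -31/2 ≈ -15.500)
((A(-2, 5) + 4)² + 1/S)² = ((-5 + 4)² + 1/(-31/2))² = ((-1)² - 2/31)² = (1 - 2/31)² = (29/31)² = 841/961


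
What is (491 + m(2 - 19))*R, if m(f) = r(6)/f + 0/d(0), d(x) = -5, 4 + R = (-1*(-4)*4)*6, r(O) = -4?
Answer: 768292/17 ≈ 45194.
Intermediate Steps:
R = 92 (R = -4 + (-1*(-4)*4)*6 = -4 + (4*4)*6 = -4 + 16*6 = -4 + 96 = 92)
m(f) = -4/f (m(f) = -4/f + 0/(-5) = -4/f + 0*(-1/5) = -4/f + 0 = -4/f)
(491 + m(2 - 19))*R = (491 - 4/(2 - 19))*92 = (491 - 4/(-17))*92 = (491 - 4*(-1/17))*92 = (491 + 4/17)*92 = (8351/17)*92 = 768292/17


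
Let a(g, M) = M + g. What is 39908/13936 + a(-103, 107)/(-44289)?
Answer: 441857417/154302876 ≈ 2.8636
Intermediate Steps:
39908/13936 + a(-103, 107)/(-44289) = 39908/13936 + (107 - 103)/(-44289) = 39908*(1/13936) + 4*(-1/44289) = 9977/3484 - 4/44289 = 441857417/154302876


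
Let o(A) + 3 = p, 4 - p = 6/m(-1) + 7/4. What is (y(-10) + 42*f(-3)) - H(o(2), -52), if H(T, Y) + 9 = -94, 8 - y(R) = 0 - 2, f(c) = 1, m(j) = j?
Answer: 155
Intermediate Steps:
p = 33/4 (p = 4 - (6/(-1) + 7/4) = 4 - (6*(-1) + 7*(1/4)) = 4 - (-6 + 7/4) = 4 - 1*(-17/4) = 4 + 17/4 = 33/4 ≈ 8.2500)
o(A) = 21/4 (o(A) = -3 + 33/4 = 21/4)
y(R) = 10 (y(R) = 8 - (0 - 2) = 8 - 1*(-2) = 8 + 2 = 10)
H(T, Y) = -103 (H(T, Y) = -9 - 94 = -103)
(y(-10) + 42*f(-3)) - H(o(2), -52) = (10 + 42*1) - 1*(-103) = (10 + 42) + 103 = 52 + 103 = 155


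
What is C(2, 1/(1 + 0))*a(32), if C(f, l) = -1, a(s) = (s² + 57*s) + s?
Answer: -2880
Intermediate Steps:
a(s) = s² + 58*s
C(2, 1/(1 + 0))*a(32) = -32*(58 + 32) = -32*90 = -1*2880 = -2880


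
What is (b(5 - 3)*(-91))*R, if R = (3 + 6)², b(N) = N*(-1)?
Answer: 14742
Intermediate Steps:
b(N) = -N
R = 81 (R = 9² = 81)
(b(5 - 3)*(-91))*R = (-(5 - 3)*(-91))*81 = (-1*2*(-91))*81 = -2*(-91)*81 = 182*81 = 14742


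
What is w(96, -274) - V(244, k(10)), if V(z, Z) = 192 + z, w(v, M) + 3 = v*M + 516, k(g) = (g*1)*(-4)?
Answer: -26227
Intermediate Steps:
k(g) = -4*g (k(g) = g*(-4) = -4*g)
w(v, M) = 513 + M*v (w(v, M) = -3 + (v*M + 516) = -3 + (M*v + 516) = -3 + (516 + M*v) = 513 + M*v)
w(96, -274) - V(244, k(10)) = (513 - 274*96) - (192 + 244) = (513 - 26304) - 1*436 = -25791 - 436 = -26227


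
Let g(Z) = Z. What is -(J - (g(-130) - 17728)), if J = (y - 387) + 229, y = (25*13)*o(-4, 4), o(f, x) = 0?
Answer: -17700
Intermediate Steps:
y = 0 (y = (25*13)*0 = 325*0 = 0)
J = -158 (J = (0 - 387) + 229 = -387 + 229 = -158)
-(J - (g(-130) - 17728)) = -(-158 - (-130 - 17728)) = -(-158 - 1*(-17858)) = -(-158 + 17858) = -1*17700 = -17700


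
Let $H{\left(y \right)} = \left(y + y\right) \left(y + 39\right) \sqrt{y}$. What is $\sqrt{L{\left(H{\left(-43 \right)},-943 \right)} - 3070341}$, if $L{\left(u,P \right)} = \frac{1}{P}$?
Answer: $\frac{2 i \sqrt{682574416213}}{943} \approx 1752.2 i$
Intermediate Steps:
$H{\left(y \right)} = 2 y^{\frac{3}{2}} \left(39 + y\right)$ ($H{\left(y \right)} = 2 y \left(39 + y\right) \sqrt{y} = 2 y^{\frac{3}{2}} \left(39 + y\right)$)
$\sqrt{L{\left(H{\left(-43 \right)},-943 \right)} - 3070341} = \sqrt{\frac{1}{-943} - 3070341} = \sqrt{- \frac{1}{943} - 3070341} = \sqrt{- \frac{2895331564}{943}} = \frac{2 i \sqrt{682574416213}}{943}$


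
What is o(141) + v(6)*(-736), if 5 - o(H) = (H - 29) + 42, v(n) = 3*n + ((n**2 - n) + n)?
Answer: -39893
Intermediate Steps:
v(n) = n**2 + 3*n (v(n) = 3*n + n**2 = n**2 + 3*n)
o(H) = -8 - H (o(H) = 5 - ((H - 29) + 42) = 5 - ((-29 + H) + 42) = 5 - (13 + H) = 5 + (-13 - H) = -8 - H)
o(141) + v(6)*(-736) = (-8 - 1*141) + (6*(3 + 6))*(-736) = (-8 - 141) + (6*9)*(-736) = -149 + 54*(-736) = -149 - 39744 = -39893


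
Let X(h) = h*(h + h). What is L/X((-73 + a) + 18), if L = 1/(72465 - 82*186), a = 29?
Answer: 1/77351976 ≈ 1.2928e-8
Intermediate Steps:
X(h) = 2*h² (X(h) = h*(2*h) = 2*h²)
L = 1/57213 (L = 1/(72465 - 15252) = 1/57213 ≈ 1.7479e-5)
L/X((-73 + a) + 18) = 1/(57213*((2*((-73 + 29) + 18)²))) = 1/(57213*((2*(-44 + 18)²))) = 1/(57213*((2*(-26)²))) = 1/(57213*((2*676))) = (1/57213)/1352 = (1/57213)*(1/1352) = 1/77351976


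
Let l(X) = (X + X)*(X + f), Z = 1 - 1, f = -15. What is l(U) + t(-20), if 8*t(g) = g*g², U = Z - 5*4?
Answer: 400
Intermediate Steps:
Z = 0
U = -20 (U = 0 - 5*4 = 0 - 20 = -20)
l(X) = 2*X*(-15 + X) (l(X) = (X + X)*(X - 15) = (2*X)*(-15 + X) = 2*X*(-15 + X))
t(g) = g³/8 (t(g) = (g*g²)/8 = g³/8)
l(U) + t(-20) = 2*(-20)*(-15 - 20) + (⅛)*(-20)³ = 2*(-20)*(-35) + (⅛)*(-8000) = 1400 - 1000 = 400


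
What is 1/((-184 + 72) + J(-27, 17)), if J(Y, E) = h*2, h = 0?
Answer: -1/112 ≈ -0.0089286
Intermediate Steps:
J(Y, E) = 0 (J(Y, E) = 0*2 = 0)
1/((-184 + 72) + J(-27, 17)) = 1/((-184 + 72) + 0) = 1/(-112 + 0) = 1/(-112) = -1/112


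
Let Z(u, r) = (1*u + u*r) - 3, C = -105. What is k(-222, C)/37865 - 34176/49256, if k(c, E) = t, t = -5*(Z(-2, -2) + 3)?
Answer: -32364170/46626961 ≈ -0.69411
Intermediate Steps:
Z(u, r) = -3 + u + r*u (Z(u, r) = (u + r*u) - 3 = -3 + u + r*u)
t = -10 (t = -5*((-3 - 2 - 2*(-2)) + 3) = -5*((-3 - 2 + 4) + 3) = -5*(-1 + 3) = -5*2 = -10)
k(c, E) = -10
k(-222, C)/37865 - 34176/49256 = -10/37865 - 34176/49256 = -10*1/37865 - 34176*1/49256 = -2/7573 - 4272/6157 = -32364170/46626961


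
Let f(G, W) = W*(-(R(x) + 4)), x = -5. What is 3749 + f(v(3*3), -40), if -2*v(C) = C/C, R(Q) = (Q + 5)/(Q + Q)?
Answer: 3909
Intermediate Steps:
R(Q) = (5 + Q)/(2*Q) (R(Q) = (5 + Q)/((2*Q)) = (5 + Q)*(1/(2*Q)) = (5 + Q)/(2*Q))
v(C) = -½ (v(C) = -C/(2*C) = -½*1 = -½)
f(G, W) = -4*W (f(G, W) = W*(-((½)*(5 - 5)/(-5) + 4)) = W*(-((½)*(-⅕)*0 + 4)) = W*(-(0 + 4)) = W*(-1*4) = W*(-4) = -4*W)
3749 + f(v(3*3), -40) = 3749 - 4*(-40) = 3749 + 160 = 3909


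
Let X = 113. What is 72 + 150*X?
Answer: 17022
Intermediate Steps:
72 + 150*X = 72 + 150*113 = 72 + 16950 = 17022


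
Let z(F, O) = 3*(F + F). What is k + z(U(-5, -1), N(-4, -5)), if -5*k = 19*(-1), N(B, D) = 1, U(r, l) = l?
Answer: -11/5 ≈ -2.2000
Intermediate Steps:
k = 19/5 (k = -19*(-1)/5 = -⅕*(-19) = 19/5 ≈ 3.8000)
z(F, O) = 6*F (z(F, O) = 3*(2*F) = 6*F)
k + z(U(-5, -1), N(-4, -5)) = 19/5 + 6*(-1) = 19/5 - 6 = -11/5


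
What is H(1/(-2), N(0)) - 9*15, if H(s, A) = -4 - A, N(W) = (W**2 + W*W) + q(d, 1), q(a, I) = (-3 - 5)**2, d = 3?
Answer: -203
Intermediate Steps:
q(a, I) = 64 (q(a, I) = (-8)**2 = 64)
N(W) = 64 + 2*W**2 (N(W) = (W**2 + W*W) + 64 = (W**2 + W**2) + 64 = 2*W**2 + 64 = 64 + 2*W**2)
H(1/(-2), N(0)) - 9*15 = (-4 - (64 + 2*0**2)) - 9*15 = (-4 - (64 + 2*0)) - 135 = (-4 - (64 + 0)) - 135 = (-4 - 1*64) - 135 = (-4 - 64) - 135 = -68 - 135 = -203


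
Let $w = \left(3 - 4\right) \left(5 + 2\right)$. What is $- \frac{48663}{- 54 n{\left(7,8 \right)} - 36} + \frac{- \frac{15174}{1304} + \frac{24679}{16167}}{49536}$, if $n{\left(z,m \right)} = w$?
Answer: $- \frac{1411643281627283}{9920911366656} \approx -142.29$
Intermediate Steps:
$w = -7$ ($w = \left(-1\right) 7 = -7$)
$n{\left(z,m \right)} = -7$
$- \frac{48663}{- 54 n{\left(7,8 \right)} - 36} + \frac{- \frac{15174}{1304} + \frac{24679}{16167}}{49536} = - \frac{48663}{\left(-54\right) \left(-7\right) - 36} + \frac{- \frac{15174}{1304} + \frac{24679}{16167}}{49536} = - \frac{48663}{378 - 36} + \left(\left(-15174\right) \frac{1}{1304} + 24679 \cdot \frac{1}{16167}\right) \frac{1}{49536} = - \frac{48663}{342} + \left(- \frac{7587}{652} + \frac{24679}{16167}\right) \frac{1}{49536} = \left(-48663\right) \frac{1}{342} - \frac{106568321}{522153229824} = - \frac{5407}{38} - \frac{106568321}{522153229824} = - \frac{1411643281627283}{9920911366656}$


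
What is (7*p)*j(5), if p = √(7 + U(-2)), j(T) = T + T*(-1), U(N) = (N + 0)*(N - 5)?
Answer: 0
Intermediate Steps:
U(N) = N*(-5 + N)
j(T) = 0 (j(T) = T - T = 0)
p = √21 (p = √(7 - 2*(-5 - 2)) = √(7 - 2*(-7)) = √(7 + 14) = √21 ≈ 4.5826)
(7*p)*j(5) = (7*√21)*0 = 0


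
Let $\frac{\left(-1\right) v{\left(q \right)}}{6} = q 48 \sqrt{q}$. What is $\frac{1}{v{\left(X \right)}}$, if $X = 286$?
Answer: $- \frac{\sqrt{286}}{23557248} \approx -7.1789 \cdot 10^{-7}$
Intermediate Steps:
$v{\left(q \right)} = - 288 q^{\frac{3}{2}}$ ($v{\left(q \right)} = - 6 q 48 \sqrt{q} = - 6 \cdot 48 q \sqrt{q} = - 6 \cdot 48 q^{\frac{3}{2}} = - 288 q^{\frac{3}{2}}$)
$\frac{1}{v{\left(X \right)}} = \frac{1}{\left(-288\right) 286^{\frac{3}{2}}} = \frac{1}{\left(-288\right) 286 \sqrt{286}} = \frac{1}{\left(-82368\right) \sqrt{286}} = - \frac{\sqrt{286}}{23557248}$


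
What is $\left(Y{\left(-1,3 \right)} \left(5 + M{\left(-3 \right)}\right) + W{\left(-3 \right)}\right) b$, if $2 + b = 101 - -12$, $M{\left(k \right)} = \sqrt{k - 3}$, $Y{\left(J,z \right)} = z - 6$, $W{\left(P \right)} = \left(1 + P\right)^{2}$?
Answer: $-1221 - 333 i \sqrt{6} \approx -1221.0 - 815.68 i$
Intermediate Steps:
$Y{\left(J,z \right)} = -6 + z$ ($Y{\left(J,z \right)} = z - 6 = -6 + z$)
$M{\left(k \right)} = \sqrt{-3 + k}$
$b = 111$ ($b = -2 + \left(101 - -12\right) = -2 + \left(101 + 12\right) = -2 + 113 = 111$)
$\left(Y{\left(-1,3 \right)} \left(5 + M{\left(-3 \right)}\right) + W{\left(-3 \right)}\right) b = \left(\left(-6 + 3\right) \left(5 + \sqrt{-3 - 3}\right) + \left(1 - 3\right)^{2}\right) 111 = \left(- 3 \left(5 + \sqrt{-6}\right) + \left(-2\right)^{2}\right) 111 = \left(- 3 \left(5 + i \sqrt{6}\right) + 4\right) 111 = \left(\left(-15 - 3 i \sqrt{6}\right) + 4\right) 111 = \left(-11 - 3 i \sqrt{6}\right) 111 = -1221 - 333 i \sqrt{6}$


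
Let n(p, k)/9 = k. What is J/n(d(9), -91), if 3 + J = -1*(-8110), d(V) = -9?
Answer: -8107/819 ≈ -9.8987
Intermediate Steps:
n(p, k) = 9*k
J = 8107 (J = -3 - 1*(-8110) = -3 + 8110 = 8107)
J/n(d(9), -91) = 8107/((9*(-91))) = 8107/(-819) = 8107*(-1/819) = -8107/819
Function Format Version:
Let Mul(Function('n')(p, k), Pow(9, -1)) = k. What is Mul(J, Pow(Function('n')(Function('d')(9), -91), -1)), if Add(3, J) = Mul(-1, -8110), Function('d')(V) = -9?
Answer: Rational(-8107, 819) ≈ -9.8987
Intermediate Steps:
Function('n')(p, k) = Mul(9, k)
J = 8107 (J = Add(-3, Mul(-1, -8110)) = Add(-3, 8110) = 8107)
Mul(J, Pow(Function('n')(Function('d')(9), -91), -1)) = Mul(8107, Pow(Mul(9, -91), -1)) = Mul(8107, Pow(-819, -1)) = Mul(8107, Rational(-1, 819)) = Rational(-8107, 819)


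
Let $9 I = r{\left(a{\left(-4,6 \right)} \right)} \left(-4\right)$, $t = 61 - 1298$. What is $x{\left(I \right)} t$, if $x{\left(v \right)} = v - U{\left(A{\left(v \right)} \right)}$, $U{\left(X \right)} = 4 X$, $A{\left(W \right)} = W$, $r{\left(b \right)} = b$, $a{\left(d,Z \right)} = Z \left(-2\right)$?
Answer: $19792$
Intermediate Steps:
$a{\left(d,Z \right)} = - 2 Z$
$t = -1237$ ($t = 61 - 1298 = -1237$)
$I = \frac{16}{3}$ ($I = \frac{\left(-2\right) 6 \left(-4\right)}{9} = \frac{\left(-12\right) \left(-4\right)}{9} = \frac{1}{9} \cdot 48 = \frac{16}{3} \approx 5.3333$)
$x{\left(v \right)} = - 3 v$ ($x{\left(v \right)} = v - 4 v = - 3 v$)
$x{\left(I \right)} t = \left(-3\right) \frac{16}{3} \left(-1237\right) = \left(-16\right) \left(-1237\right) = 19792$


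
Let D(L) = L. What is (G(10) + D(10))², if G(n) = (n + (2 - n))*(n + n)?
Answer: 2500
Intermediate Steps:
G(n) = 4*n (G(n) = 2*(2*n) = 4*n)
(G(10) + D(10))² = (4*10 + 10)² = (40 + 10)² = 50² = 2500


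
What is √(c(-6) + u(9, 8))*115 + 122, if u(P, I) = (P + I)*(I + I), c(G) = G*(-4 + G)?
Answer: 122 + 230*√83 ≈ 2217.4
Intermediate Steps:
u(P, I) = 2*I*(I + P) (u(P, I) = (I + P)*(2*I) = 2*I*(I + P))
√(c(-6) + u(9, 8))*115 + 122 = √(-6*(-4 - 6) + 2*8*(8 + 9))*115 + 122 = √(-6*(-10) + 2*8*17)*115 + 122 = √(60 + 272)*115 + 122 = √332*115 + 122 = (2*√83)*115 + 122 = 230*√83 + 122 = 122 + 230*√83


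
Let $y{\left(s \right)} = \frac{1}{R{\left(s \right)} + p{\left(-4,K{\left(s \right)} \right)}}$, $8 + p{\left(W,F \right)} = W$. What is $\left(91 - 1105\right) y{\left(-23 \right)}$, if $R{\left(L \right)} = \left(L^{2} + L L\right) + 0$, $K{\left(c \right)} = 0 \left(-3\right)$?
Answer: $- \frac{507}{523} \approx -0.96941$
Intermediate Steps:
$K{\left(c \right)} = 0$
$p{\left(W,F \right)} = -8 + W$
$R{\left(L \right)} = 2 L^{2}$ ($R{\left(L \right)} = \left(L^{2} + L^{2}\right) + 0 = 2 L^{2} + 0 = 2 L^{2}$)
$y{\left(s \right)} = \frac{1}{-12 + 2 s^{2}}$ ($y{\left(s \right)} = \frac{1}{2 s^{2} - 12} = \frac{1}{-12 + 2 s^{2}}$)
$\left(91 - 1105\right) y{\left(-23 \right)} = \left(91 - 1105\right) \frac{1}{2 \left(-6 + \left(-23\right)^{2}\right)} = - 1014 \frac{1}{2 \left(-6 + 529\right)} = - 1014 \frac{1}{2 \cdot 523} = - 1014 \cdot \frac{1}{2} \cdot \frac{1}{523} = \left(-1014\right) \frac{1}{1046} = - \frac{507}{523}$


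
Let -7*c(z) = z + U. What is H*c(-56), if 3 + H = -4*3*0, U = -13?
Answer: -207/7 ≈ -29.571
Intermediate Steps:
c(z) = 13/7 - z/7 (c(z) = -(z - 13)/7 = -(-13 + z)/7 = 13/7 - z/7)
H = -3 (H = -3 - 4*3*0 = -3 - 12*0 = -3 + 0 = -3)
H*c(-56) = -3*(13/7 - ⅐*(-56)) = -3*(13/7 + 8) = -3*69/7 = -207/7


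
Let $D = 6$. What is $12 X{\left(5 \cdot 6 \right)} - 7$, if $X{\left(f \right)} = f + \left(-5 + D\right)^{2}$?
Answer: $365$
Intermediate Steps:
$X{\left(f \right)} = 1 + f$ ($X{\left(f \right)} = f + \left(-5 + 6\right)^{2} = f + 1^{2} = f + 1 = 1 + f$)
$12 X{\left(5 \cdot 6 \right)} - 7 = 12 \left(1 + 5 \cdot 6\right) - 7 = 12 \left(1 + 30\right) - 7 = 12 \cdot 31 - 7 = 372 - 7 = 365$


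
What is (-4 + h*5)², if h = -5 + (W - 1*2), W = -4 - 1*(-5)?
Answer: 1156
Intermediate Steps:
W = 1 (W = -4 + 5 = 1)
h = -6 (h = -5 + (1 - 1*2) = -5 + (1 - 2) = -5 - 1 = -6)
(-4 + h*5)² = (-4 - 6*5)² = (-4 - 30)² = (-34)² = 1156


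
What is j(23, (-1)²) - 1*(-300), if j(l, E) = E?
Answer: 301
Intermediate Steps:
j(23, (-1)²) - 1*(-300) = (-1)² - 1*(-300) = 1 + 300 = 301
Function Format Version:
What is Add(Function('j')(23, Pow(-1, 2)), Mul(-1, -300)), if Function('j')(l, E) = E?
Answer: 301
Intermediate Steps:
Add(Function('j')(23, Pow(-1, 2)), Mul(-1, -300)) = Add(Pow(-1, 2), Mul(-1, -300)) = Add(1, 300) = 301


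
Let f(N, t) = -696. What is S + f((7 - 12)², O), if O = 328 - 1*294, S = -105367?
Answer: -106063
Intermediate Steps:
O = 34 (O = 328 - 294 = 34)
S + f((7 - 12)², O) = -105367 - 696 = -106063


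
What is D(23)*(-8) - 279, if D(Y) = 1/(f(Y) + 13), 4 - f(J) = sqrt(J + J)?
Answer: -67933/243 - 8*sqrt(46)/243 ≈ -279.78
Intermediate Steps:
f(J) = 4 - sqrt(2)*sqrt(J) (f(J) = 4 - sqrt(J + J) = 4 - sqrt(2*J) = 4 - sqrt(2)*sqrt(J))
D(Y) = 1/(17 - sqrt(2)*sqrt(Y)) (D(Y) = 1/((4 - sqrt(2)*sqrt(Y)) + 13) = 1/(17 - sqrt(2)*sqrt(Y)))
D(23)*(-8) - 279 = -1/(-17 + sqrt(2)*sqrt(23))*(-8) - 279 = -1/(-17 + sqrt(46))*(-8) - 279 = 8/(-17 + sqrt(46)) - 279 = -279 + 8/(-17 + sqrt(46))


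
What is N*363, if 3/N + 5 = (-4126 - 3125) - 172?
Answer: -363/2476 ≈ -0.14661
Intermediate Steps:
N = -1/2476 (N = 3/(-5 + ((-4126 - 3125) - 172)) = 3/(-5 + (-7251 - 172)) = 3/(-5 - 7423) = 3/(-7428) = 3*(-1/7428) = -1/2476 ≈ -0.00040388)
N*363 = -1/2476*363 = -363/2476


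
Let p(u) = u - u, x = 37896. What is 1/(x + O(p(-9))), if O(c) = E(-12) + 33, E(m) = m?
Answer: 1/37917 ≈ 2.6373e-5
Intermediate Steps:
p(u) = 0
O(c) = 21 (O(c) = -12 + 33 = 21)
1/(x + O(p(-9))) = 1/(37896 + 21) = 1/37917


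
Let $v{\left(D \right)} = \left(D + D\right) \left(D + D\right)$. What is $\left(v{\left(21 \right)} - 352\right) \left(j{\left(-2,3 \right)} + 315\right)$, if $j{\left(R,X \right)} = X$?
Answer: $449016$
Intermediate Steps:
$v{\left(D \right)} = 4 D^{2}$ ($v{\left(D \right)} = 2 D 2 D = 4 D^{2}$)
$\left(v{\left(21 \right)} - 352\right) \left(j{\left(-2,3 \right)} + 315\right) = \left(4 \cdot 21^{2} - 352\right) \left(3 + 315\right) = \left(4 \cdot 441 - 352\right) 318 = \left(1764 - 352\right) 318 = 1412 \cdot 318 = 449016$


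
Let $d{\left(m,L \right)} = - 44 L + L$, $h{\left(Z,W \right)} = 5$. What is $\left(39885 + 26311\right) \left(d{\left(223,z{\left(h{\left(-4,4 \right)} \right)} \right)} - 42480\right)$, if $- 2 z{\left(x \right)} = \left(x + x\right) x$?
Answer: $-2740845380$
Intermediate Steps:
$z{\left(x \right)} = - x^{2}$ ($z{\left(x \right)} = - \frac{\left(x + x\right) x}{2} = - \frac{2 x x}{2} = - \frac{2 x^{2}}{2} = - x^{2}$)
$d{\left(m,L \right)} = - 43 L$
$\left(39885 + 26311\right) \left(d{\left(223,z{\left(h{\left(-4,4 \right)} \right)} \right)} - 42480\right) = \left(39885 + 26311\right) \left(- 43 \left(- 5^{2}\right) - 42480\right) = 66196 \left(- 43 \left(\left(-1\right) 25\right) - 42480\right) = 66196 \left(\left(-43\right) \left(-25\right) - 42480\right) = 66196 \left(1075 - 42480\right) = 66196 \left(-41405\right) = -2740845380$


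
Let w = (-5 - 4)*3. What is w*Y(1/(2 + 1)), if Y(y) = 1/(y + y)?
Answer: -81/2 ≈ -40.500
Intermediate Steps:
Y(y) = 1/(2*y)
w = -27 (w = -9*3 = -27)
w*Y(1/(2 + 1)) = -27/(2*(1/(2 + 1))) = -27/(2*(1/3)) = -27/(2*⅓) = -27*3/2 = -81/2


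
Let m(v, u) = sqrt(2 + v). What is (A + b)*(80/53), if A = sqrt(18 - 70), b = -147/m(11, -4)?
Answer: sqrt(13)*(-11760 + 2080*I)/689 ≈ -61.54 + 10.885*I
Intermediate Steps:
b = -147*sqrt(13)/13 (b = -147/sqrt(2 + 11) = -147*sqrt(13)/13 ≈ -40.770)
A = 2*I*sqrt(13) (A = sqrt(-52) = 2*I*sqrt(13) ≈ 7.2111*I)
(A + b)*(80/53) = (2*I*sqrt(13) - 147*sqrt(13)/13)*(80/53) = (-147*sqrt(13)/13 + 2*I*sqrt(13))*(80*(1/53)) = (-147*sqrt(13)/13 + 2*I*sqrt(13))*(80/53) = -11760*sqrt(13)/689 + 160*I*sqrt(13)/53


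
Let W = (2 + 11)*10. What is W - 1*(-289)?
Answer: 419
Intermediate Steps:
W = 130 (W = 13*10 = 130)
W - 1*(-289) = 130 - 1*(-289) = 130 + 289 = 419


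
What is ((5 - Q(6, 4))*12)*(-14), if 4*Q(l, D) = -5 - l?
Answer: -1302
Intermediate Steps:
Q(l, D) = -5/4 - l/4 (Q(l, D) = (-5 - l)/4 = -5/4 - l/4)
((5 - Q(6, 4))*12)*(-14) = ((5 - (-5/4 - ¼*6))*12)*(-14) = ((5 - (-5/4 - 3/2))*12)*(-14) = ((5 - 1*(-11/4))*12)*(-14) = ((5 + 11/4)*12)*(-14) = ((31/4)*12)*(-14) = 93*(-14) = -1302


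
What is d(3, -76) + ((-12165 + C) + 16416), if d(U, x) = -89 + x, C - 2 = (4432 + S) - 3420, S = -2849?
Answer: 2251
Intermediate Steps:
C = -1835 (C = 2 + ((4432 - 2849) - 3420) = 2 + (1583 - 3420) = 2 - 1837 = -1835)
d(3, -76) + ((-12165 + C) + 16416) = (-89 - 76) + ((-12165 - 1835) + 16416) = -165 + (-14000 + 16416) = -165 + 2416 = 2251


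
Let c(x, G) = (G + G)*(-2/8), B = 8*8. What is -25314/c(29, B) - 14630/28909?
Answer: 365667133/462544 ≈ 790.56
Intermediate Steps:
B = 64
c(x, G) = -G/2 (c(x, G) = (2*G)*(-2*1/8) = (2*G)*(-1/4) = -G/2)
-25314/c(29, B) - 14630/28909 = -25314/((-1/2*64)) - 14630/28909 = -25314/(-32) - 14630*1/28909 = -25314*(-1/32) - 14630/28909 = 12657/16 - 14630/28909 = 365667133/462544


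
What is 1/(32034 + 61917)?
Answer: 1/93951 ≈ 1.0644e-5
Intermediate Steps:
1/(32034 + 61917) = 1/93951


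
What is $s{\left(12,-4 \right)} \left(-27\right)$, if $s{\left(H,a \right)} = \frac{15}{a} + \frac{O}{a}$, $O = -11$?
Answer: $27$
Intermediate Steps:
$s{\left(H,a \right)} = \frac{4}{a}$ ($s{\left(H,a \right)} = \frac{15}{a} - \frac{11}{a} = \frac{4}{a}$)
$s{\left(12,-4 \right)} \left(-27\right) = \frac{4}{-4} \left(-27\right) = 4 \left(- \frac{1}{4}\right) \left(-27\right) = \left(-1\right) \left(-27\right) = 27$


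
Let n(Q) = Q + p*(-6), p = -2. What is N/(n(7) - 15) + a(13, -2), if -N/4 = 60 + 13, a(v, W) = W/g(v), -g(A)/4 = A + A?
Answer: -3795/52 ≈ -72.981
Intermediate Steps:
g(A) = -8*A (g(A) = -4*(A + A) = -8*A)
a(v, W) = -W/(8*v) (a(v, W) = W/((-8*v)) = W*(-1/(8*v)) = -W/(8*v))
n(Q) = 12 + Q (n(Q) = Q - 2*(-6) = Q + 12 = 12 + Q)
N = -292 (N = -4*(60 + 13) = -4*73 = -292)
N/(n(7) - 15) + a(13, -2) = -292/((12 + 7) - 15) - 1/8*(-2)/13 = -292/(19 - 15) - 1/8*(-2)*1/13 = -292/4 + 1/52 = (1/4)*(-292) + 1/52 = -73 + 1/52 = -3795/52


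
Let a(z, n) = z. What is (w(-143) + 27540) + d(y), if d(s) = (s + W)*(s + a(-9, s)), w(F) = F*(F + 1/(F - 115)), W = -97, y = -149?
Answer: 22409249/258 ≈ 86858.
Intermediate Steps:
w(F) = F*(F + 1/(-115 + F))
d(s) = (-97 + s)*(-9 + s) (d(s) = (s - 97)*(s - 9) = (-97 + s)*(-9 + s))
(w(-143) + 27540) + d(y) = (-143*(1 + (-143)² - 115*(-143))/(-115 - 143) + 27540) + (873 + (-149)² - 106*(-149)) = (-143*(1 + 20449 + 16445)/(-258) + 27540) + (873 + 22201 + 15794) = (-143*(-1/258)*36895 + 27540) + 38868 = (5275985/258 + 27540) + 38868 = 12381305/258 + 38868 = 22409249/258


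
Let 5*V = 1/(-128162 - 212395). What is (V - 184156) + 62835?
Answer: -206583578986/1702785 ≈ -1.2132e+5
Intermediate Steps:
V = -1/1702785 (V = 1/(5*(-128162 - 212395)) = (⅕)/(-340557) = (⅕)*(-1/340557) = -1/1702785 ≈ -5.8727e-7)
(V - 184156) + 62835 = (-1/1702785 - 184156) + 62835 = -313578074461/1702785 + 62835 = -206583578986/1702785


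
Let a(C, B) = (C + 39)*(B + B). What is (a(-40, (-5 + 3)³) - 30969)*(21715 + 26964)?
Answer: -1506761087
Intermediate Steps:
a(C, B) = 2*B*(39 + C) (a(C, B) = (39 + C)*(2*B) = 2*B*(39 + C))
(a(-40, (-5 + 3)³) - 30969)*(21715 + 26964) = (2*(-5 + 3)³*(39 - 40) - 30969)*(21715 + 26964) = (2*(-2)³*(-1) - 30969)*48679 = (2*(-8)*(-1) - 30969)*48679 = (16 - 30969)*48679 = -30953*48679 = -1506761087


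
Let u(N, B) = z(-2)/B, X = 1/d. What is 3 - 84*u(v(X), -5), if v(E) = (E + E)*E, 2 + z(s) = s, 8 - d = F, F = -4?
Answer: -321/5 ≈ -64.200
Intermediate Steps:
d = 12 (d = 8 - 1*(-4) = 8 + 4 = 12)
X = 1/12 ≈ 0.083333
z(s) = -2 + s
v(E) = 2*E² (v(E) = (2*E)*E = 2*E²)
u(N, B) = -4/B (u(N, B) = (-2 - 2)/B = -4/B)
3 - 84*u(v(X), -5) = 3 - (-336)/(-5) = 3 - (-336)*(-1)/5 = 3 - 84*⅘ = 3 - 336/5 = -321/5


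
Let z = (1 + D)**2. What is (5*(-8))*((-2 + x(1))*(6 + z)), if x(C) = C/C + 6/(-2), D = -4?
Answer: 2400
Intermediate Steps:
z = 9 (z = (1 - 4)**2 = (-3)**2 = 9)
x(C) = -2 (x(C) = 1 + 6*(-1/2) = 1 - 3 = -2)
(5*(-8))*((-2 + x(1))*(6 + z)) = (5*(-8))*((-2 - 2)*(6 + 9)) = -(-160)*15 = -40*(-60) = 2400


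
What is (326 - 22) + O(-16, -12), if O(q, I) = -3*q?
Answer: 352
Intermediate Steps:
(326 - 22) + O(-16, -12) = (326 - 22) - 3*(-16) = 304 + 48 = 352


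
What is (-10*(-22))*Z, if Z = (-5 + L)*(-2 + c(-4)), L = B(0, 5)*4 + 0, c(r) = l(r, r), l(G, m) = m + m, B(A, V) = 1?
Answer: 2200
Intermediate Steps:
l(G, m) = 2*m
c(r) = 2*r
L = 4 (L = 1*4 + 0 = 4 + 0 = 4)
Z = 10 (Z = (-5 + 4)*(-2 + 2*(-4)) = -(-2 - 8) = -1*(-10) = 10)
(-10*(-22))*Z = -10*(-22)*10 = 220*10 = 2200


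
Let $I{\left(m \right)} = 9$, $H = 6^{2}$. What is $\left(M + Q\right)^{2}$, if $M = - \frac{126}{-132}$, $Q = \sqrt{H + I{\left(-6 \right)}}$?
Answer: $\frac{22221}{484} + \frac{63 \sqrt{5}}{11} \approx 58.718$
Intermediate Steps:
$H = 36$
$Q = 3 \sqrt{5}$ ($Q = \sqrt{36 + 9} = \sqrt{45} = 3 \sqrt{5} \approx 6.7082$)
$M = \frac{21}{22}$ ($M = \left(-126\right) \left(- \frac{1}{132}\right) = \frac{21}{22} \approx 0.95455$)
$\left(M + Q\right)^{2} = \left(\frac{21}{22} + 3 \sqrt{5}\right)^{2}$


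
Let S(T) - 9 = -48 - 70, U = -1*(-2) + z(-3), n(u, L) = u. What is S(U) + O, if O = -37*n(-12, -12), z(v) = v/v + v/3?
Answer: 335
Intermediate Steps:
z(v) = 1 + v/3 (z(v) = 1 + v*(⅓) = 1 + v/3)
U = 2 (U = -1*(-2) + (1 + (⅓)*(-3)) = 2 + (1 - 1) = 2 + 0 = 2)
S(T) = -109 (S(T) = 9 + (-48 - 70) = 9 - 118 = -109)
O = 444 (O = -37*(-12) = 444)
S(U) + O = -109 + 444 = 335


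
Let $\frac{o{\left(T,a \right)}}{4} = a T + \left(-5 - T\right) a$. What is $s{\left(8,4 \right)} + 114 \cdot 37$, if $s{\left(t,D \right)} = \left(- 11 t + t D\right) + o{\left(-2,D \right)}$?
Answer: $4082$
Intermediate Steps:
$o{\left(T,a \right)} = 4 T a + 4 a \left(-5 - T\right)$ ($o{\left(T,a \right)} = 4 \left(a T + \left(-5 - T\right) a\right) = 4 \left(T a + a \left(-5 - T\right)\right) = 4 T a + 4 a \left(-5 - T\right)$)
$s{\left(t,D \right)} = - 20 D - 11 t + D t$ ($s{\left(t,D \right)} = \left(- 11 t + t D\right) - 20 D = \left(- 11 t + D t\right) - 20 D = - 20 D - 11 t + D t$)
$s{\left(8,4 \right)} + 114 \cdot 37 = \left(\left(-20\right) 4 - 88 + 4 \cdot 8\right) + 114 \cdot 37 = \left(-80 - 88 + 32\right) + 4218 = -136 + 4218 = 4082$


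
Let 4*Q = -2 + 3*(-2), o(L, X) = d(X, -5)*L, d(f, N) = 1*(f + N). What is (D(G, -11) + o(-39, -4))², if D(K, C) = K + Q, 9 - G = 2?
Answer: 126736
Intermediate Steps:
d(f, N) = N + f (d(f, N) = 1*(N + f) = N + f)
G = 7 (G = 9 - 1*2 = 9 - 2 = 7)
o(L, X) = L*(-5 + X) (o(L, X) = (-5 + X)*L = L*(-5 + X))
Q = -2 (Q = (-2 + 3*(-2))/4 = (-2 - 6)/4 = (¼)*(-8) = -2)
D(K, C) = -2 + K (D(K, C) = K - 2 = -2 + K)
(D(G, -11) + o(-39, -4))² = ((-2 + 7) - 39*(-5 - 4))² = (5 - 39*(-9))² = (5 + 351)² = 356² = 126736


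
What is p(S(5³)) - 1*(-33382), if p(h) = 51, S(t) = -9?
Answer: 33433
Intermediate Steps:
p(S(5³)) - 1*(-33382) = 51 - 1*(-33382) = 51 + 33382 = 33433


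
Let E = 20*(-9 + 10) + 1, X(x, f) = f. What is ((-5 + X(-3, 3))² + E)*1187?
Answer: 29675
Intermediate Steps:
E = 21 (E = 20*1 + 1 = 20 + 1 = 21)
((-5 + X(-3, 3))² + E)*1187 = ((-5 + 3)² + 21)*1187 = ((-2)² + 21)*1187 = (4 + 21)*1187 = 25*1187 = 29675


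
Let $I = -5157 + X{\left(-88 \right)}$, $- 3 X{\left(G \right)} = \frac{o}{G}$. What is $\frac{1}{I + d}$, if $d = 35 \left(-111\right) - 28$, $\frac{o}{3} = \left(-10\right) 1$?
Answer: $- \frac{44}{399085} \approx -0.00011025$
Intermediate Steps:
$o = -30$ ($o = 3 \left(\left(-10\right) 1\right) = 3 \left(-10\right) = -30$)
$X{\left(G \right)} = \frac{10}{G}$ ($X{\left(G \right)} = - \frac{\left(-30\right) \frac{1}{G}}{3} = \frac{10}{G}$)
$I = - \frac{226913}{44}$ ($I = -5157 + \frac{10}{-88} = -5157 + 10 \left(- \frac{1}{88}\right) = -5157 - \frac{5}{44} = - \frac{226913}{44} \approx -5157.1$)
$d = -3913$ ($d = -3885 - 28 = -3913$)
$\frac{1}{I + d} = \frac{1}{- \frac{226913}{44} - 3913} = \frac{1}{- \frac{399085}{44}} = - \frac{44}{399085}$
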